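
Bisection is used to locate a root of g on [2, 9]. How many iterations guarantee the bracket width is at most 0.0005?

Width after n steps is 7/2^n. Need 2^n ≥ 7/0.0005 = 14000.
2^13 = 8192 < 14000 ≤ 2^14 = 16384, so n = 14.

14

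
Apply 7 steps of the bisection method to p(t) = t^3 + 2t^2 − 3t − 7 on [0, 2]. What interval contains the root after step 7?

m = 1, p(m) = -7 (−); new bracket [1, 2]
m = 1.5, p(m) = -3.625 (−); new bracket [1.5, 2]
m = 1.75, p(m) = -0.765625 (−); new bracket [1.75, 2]
m = 1.875, p(m) = 0.998 (+); new bracket [1.75, 1.875]
m = 1.8125, p(m) = 0.0872 (+); new bracket [1.75, 1.8125]
m = 1.78125, p(m) = -0.3464 (−); new bracket [1.78125, 1.8125]
m = 1.796875, p(m) = -0.1314 (−); new bracket [1.796875, 1.8125]

[1.796875, 1.8125]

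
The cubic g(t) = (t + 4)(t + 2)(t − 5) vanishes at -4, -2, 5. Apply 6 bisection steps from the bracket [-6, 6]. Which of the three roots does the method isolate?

midpoint 0: g = -40 < 0 → [0, 6]
midpoint 3: g = -70 < 0 → [3, 6]
midpoint 4.5: g = -27.625 < 0 → [4.5, 6]
midpoint 5.25: g = 16.7656 > 0 → [4.5, 5.25]
midpoint 4.875: g = -7.627 < 0 → [4.875, 5.25]
midpoint 5.0625: g = 4.0002 > 0 → [4.875, 5.0625]

5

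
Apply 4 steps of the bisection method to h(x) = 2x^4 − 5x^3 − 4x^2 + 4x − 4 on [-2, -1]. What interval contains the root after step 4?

[-1.3125, -1.25]

m = -1.5, h(m) = 8 (+); new bracket [-1.5, -1]
m = -1.25, h(m) = -0.601562 (−); new bracket [-1.5, -1.25]
m = -1.375, h(m) = 3.084473 (+); new bracket [-1.375, -1.25]
m = -1.3125, h(m) = 1.0994 (+); new bracket [-1.3125, -1.25]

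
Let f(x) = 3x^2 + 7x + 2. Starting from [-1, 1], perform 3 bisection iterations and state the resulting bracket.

[-0.5, -0.25]

m = 0, f(m) = 2 (+); new bracket [-1, 0]
m = -0.5, f(m) = -0.75 (−); new bracket [-0.5, 0]
m = -0.25, f(m) = 0.4375 (+); new bracket [-0.5, -0.25]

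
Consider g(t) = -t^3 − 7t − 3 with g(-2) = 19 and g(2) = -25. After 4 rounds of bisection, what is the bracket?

g(0) = -3 < 0, so the root lies in [-2, 0]
g(-1) = 5 > 0, so the root lies in [-1, 0]
g(-0.5) = 0.625 > 0, so the root lies in [-0.5, 0]
g(-0.25) = -1.2344 < 0, so the root lies in [-0.5, -0.25]

[-0.5, -0.25]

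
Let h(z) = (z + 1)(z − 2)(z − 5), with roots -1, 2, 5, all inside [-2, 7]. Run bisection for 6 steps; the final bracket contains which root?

5

h(2.5) = -4.375 < 0, so the root lies in [2.5, 7]
h(4.75) = -3.953125 < 0, so the root lies in [4.75, 7]
h(5.875) = 23.310547 > 0, so the root lies in [4.75, 5.875]
h(5.3125) = 6.5344 > 0, so the root lies in [4.75, 5.3125]
h(5.03125) = 0.5713 > 0, so the root lies in [4.75, 5.03125]
h(4.890625) = -1.8624 < 0, so the root lies in [4.890625, 5.03125]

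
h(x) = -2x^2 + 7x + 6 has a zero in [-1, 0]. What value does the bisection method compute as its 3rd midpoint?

-0.625

h(-0.5) = 2 > 0, so the root lies in [-1, -0.5]
h(-0.75) = -0.375 < 0, so the root lies in [-0.75, -0.5]
h(-0.625) = 0.84375 > 0, so the root lies in [-0.75, -0.625]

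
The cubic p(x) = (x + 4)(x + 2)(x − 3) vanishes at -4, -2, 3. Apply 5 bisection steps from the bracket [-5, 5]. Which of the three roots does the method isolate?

3

x = 0 gives p = -24, negative; keep [0, 5]
x = 2.5 gives p = -14.625, negative; keep [2.5, 5]
x = 3.75 gives p = 33.421875, positive; keep [2.5, 3.75]
x = 3.125 gives p = 4.5645, positive; keep [2.5, 3.125]
x = 2.8125 gives p = -6.1472, negative; keep [2.8125, 3.125]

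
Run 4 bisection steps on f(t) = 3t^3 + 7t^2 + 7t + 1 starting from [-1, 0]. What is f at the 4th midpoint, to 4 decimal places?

-0.0862

midpoint -0.5: f = -1.125 < 0 → [-0.5, 0]
midpoint -0.25: f = -0.359375 < 0 → [-0.25, 0]
midpoint -0.125: f = 0.228516 > 0 → [-0.25, -0.125]
midpoint -0.1875: f = -0.0862 < 0 → [-0.1875, -0.125]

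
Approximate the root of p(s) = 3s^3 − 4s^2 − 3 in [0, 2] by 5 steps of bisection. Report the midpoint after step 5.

p(1) = -4 < 0, so the root lies in [1, 2]
p(1.5) = -1.875 < 0, so the root lies in [1.5, 2]
p(1.75) = 0.828125 > 0, so the root lies in [1.5, 1.75]
p(1.625) = -0.6895 < 0, so the root lies in [1.625, 1.75]
p(1.6875) = 0.0256 > 0, so the root lies in [1.625, 1.6875]

1.6875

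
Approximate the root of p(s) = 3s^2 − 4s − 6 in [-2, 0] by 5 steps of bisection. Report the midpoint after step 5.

p(-1) = 1 > 0, so the root lies in [-1, 0]
p(-0.5) = -3.25 < 0, so the root lies in [-1, -0.5]
p(-0.75) = -1.3125 < 0, so the root lies in [-1, -0.75]
p(-0.875) = -0.2031 < 0, so the root lies in [-1, -0.875]
p(-0.9375) = 0.3867 > 0, so the root lies in [-0.9375, -0.875]

-0.9375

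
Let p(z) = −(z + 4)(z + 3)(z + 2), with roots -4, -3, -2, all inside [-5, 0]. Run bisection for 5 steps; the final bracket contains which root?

-2

z = -2.5 gives p = 0.375, positive; keep [-2.5, 0]
z = -1.25 gives p = -3.609375, negative; keep [-2.5, -1.25]
z = -1.875 gives p = -0.298828, negative; keep [-2.5, -1.875]
z = -2.1875 gives p = 0.2761, positive; keep [-2.1875, -1.875]
z = -2.03125 gives p = 0.0596, positive; keep [-2.03125, -1.875]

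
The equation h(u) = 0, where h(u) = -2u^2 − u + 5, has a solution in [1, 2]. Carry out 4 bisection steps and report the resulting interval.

u = 1.5 gives h = -1, negative; keep [1, 1.5]
u = 1.25 gives h = 0.625, positive; keep [1.25, 1.5]
u = 1.375 gives h = -0.15625, negative; keep [1.25, 1.375]
u = 1.3125 gives h = 0.2422, positive; keep [1.3125, 1.375]

[1.3125, 1.375]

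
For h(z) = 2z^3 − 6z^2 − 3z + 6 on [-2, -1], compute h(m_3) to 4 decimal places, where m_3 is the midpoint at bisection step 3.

z = -1.5 gives h = -9.75, negative; keep [-1.5, -1]
z = -1.25 gives h = -3.53125, negative; keep [-1.25, -1]
z = -1.125 gives h = -1.066406, negative; keep [-1.125, -1]

-1.0664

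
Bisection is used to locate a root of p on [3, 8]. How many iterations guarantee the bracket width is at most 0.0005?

Width after n steps is 5/2^n. Need 2^n ≥ 5/0.0005 = 10000.
2^13 = 8192 < 10000 ≤ 2^14 = 16384, so n = 14.

14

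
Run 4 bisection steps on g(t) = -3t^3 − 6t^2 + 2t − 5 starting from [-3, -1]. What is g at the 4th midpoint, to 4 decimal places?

2.6699

t = -2 gives g = -9, negative; keep [-3, -2]
t = -2.5 gives g = -0.625, negative; keep [-3, -2.5]
t = -2.75 gives g = 6.515625, positive; keep [-2.75, -2.5]
t = -2.625 gives g = 2.6699, positive; keep [-2.625, -2.5]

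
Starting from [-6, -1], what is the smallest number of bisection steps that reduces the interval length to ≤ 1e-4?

Width after n steps is 5/2^n. Need 2^n ≥ 5/1e-4 = 50000.
2^15 = 32768 < 50000 ≤ 2^16 = 65536, so n = 16.

16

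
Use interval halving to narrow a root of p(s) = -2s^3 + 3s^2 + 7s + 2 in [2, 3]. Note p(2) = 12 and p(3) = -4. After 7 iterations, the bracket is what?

[2.84375, 2.8515625]

midpoint 2.5: p = 7 > 0 → [2.5, 3]
midpoint 2.75: p = 2.34375 > 0 → [2.75, 3]
midpoint 2.875: p = -0.605469 < 0 → [2.75, 2.875]
midpoint 2.8125: p = 0.9233 > 0 → [2.8125, 2.875]
midpoint 2.84375: p = 0.1727 > 0 → [2.84375, 2.875]
midpoint 2.859375: p = -0.2129 < 0 → [2.84375, 2.859375]
midpoint 2.8515625: p = -0.0193 < 0 → [2.84375, 2.8515625]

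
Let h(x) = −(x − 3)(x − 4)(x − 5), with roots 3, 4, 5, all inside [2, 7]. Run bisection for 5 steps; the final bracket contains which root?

x = 4.5 gives h = 0.375, positive; keep [4.5, 7]
x = 5.75 gives h = -3.609375, negative; keep [4.5, 5.75]
x = 5.125 gives h = -0.298828, negative; keep [4.5, 5.125]
x = 4.8125 gives h = 0.2761, positive; keep [4.8125, 5.125]
x = 4.96875 gives h = 0.0596, positive; keep [4.96875, 5.125]

5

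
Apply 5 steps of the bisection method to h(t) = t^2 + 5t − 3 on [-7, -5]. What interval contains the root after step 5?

[-5.5625, -5.5]

t = -6 gives h = 3, positive; keep [-6, -5]
t = -5.5 gives h = -0.25, negative; keep [-6, -5.5]
t = -5.75 gives h = 1.3125, positive; keep [-5.75, -5.5]
t = -5.625 gives h = 0.5156, positive; keep [-5.625, -5.5]
t = -5.5625 gives h = 0.1289, positive; keep [-5.5625, -5.5]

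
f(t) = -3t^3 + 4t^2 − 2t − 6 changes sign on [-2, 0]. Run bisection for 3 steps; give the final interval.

t = -1 gives f = 3, positive; keep [-1, 0]
t = -0.5 gives f = -3.625, negative; keep [-1, -0.5]
t = -0.75 gives f = -0.984375, negative; keep [-1, -0.75]

[-1, -0.75]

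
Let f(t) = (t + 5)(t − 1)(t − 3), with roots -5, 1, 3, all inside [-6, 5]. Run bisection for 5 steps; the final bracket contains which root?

-5

m = -0.5, f(m) = 23.625 (+); new bracket [-6, -0.5]
m = -3.25, f(m) = 46.484375 (+); new bracket [-6, -3.25]
m = -4.625, f(m) = 16.083984 (+); new bracket [-6, -4.625]
m = -5.3125, f(m) = -16.3977 (−); new bracket [-5.3125, -4.625]
m = -4.96875, f(m) = 1.4864 (+); new bracket [-5.3125, -4.96875]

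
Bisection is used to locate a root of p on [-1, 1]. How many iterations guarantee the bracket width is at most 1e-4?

Width after n steps is 2/2^n. Need 2^n ≥ 2/1e-4 = 20000.
2^14 = 16384 < 20000 ≤ 2^15 = 32768, so n = 15.

15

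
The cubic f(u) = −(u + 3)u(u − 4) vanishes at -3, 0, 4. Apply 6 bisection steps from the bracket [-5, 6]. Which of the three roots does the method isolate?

4

u = 0.5 gives f = 6.125, positive; keep [0.5, 6]
u = 3.25 gives f = 15.234375, positive; keep [3.25, 6]
u = 4.625 gives f = -22.041016, negative; keep [3.25, 4.625]
u = 3.9375 gives f = 1.7073, positive; keep [3.9375, 4.625]
u = 4.28125 gives f = -8.7674, negative; keep [3.9375, 4.28125]
u = 4.109375 gives f = -3.1954, negative; keep [3.9375, 4.109375]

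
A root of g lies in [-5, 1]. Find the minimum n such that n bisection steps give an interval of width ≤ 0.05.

Width after n steps is 6/2^n. Need 2^n ≥ 6/0.05 = 120.
2^6 = 64 < 120 ≤ 2^7 = 128, so n = 7.

7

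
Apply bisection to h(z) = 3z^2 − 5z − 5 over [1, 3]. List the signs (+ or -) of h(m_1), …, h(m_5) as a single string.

midpoint 2: h = -3 < 0 → [2, 3]
midpoint 2.5: h = 1.25 > 0 → [2, 2.5]
midpoint 2.25: h = -1.0625 < 0 → [2.25, 2.5]
midpoint 2.375: h = 0.0469 > 0 → [2.25, 2.375]
midpoint 2.3125: h = -0.5195 < 0 → [2.3125, 2.375]

-+-+-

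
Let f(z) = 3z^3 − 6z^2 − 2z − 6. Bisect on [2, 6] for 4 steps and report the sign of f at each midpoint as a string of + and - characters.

m = 4, f(m) = 82 (+); new bracket [2, 4]
m = 3, f(m) = 15 (+); new bracket [2, 3]
m = 2.5, f(m) = -1.625 (−); new bracket [2.5, 3]
m = 2.75, f(m) = 5.5156 (+); new bracket [2.5, 2.75]

++-+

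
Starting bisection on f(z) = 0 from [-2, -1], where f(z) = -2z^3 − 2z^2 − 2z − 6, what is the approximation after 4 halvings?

midpoint -1.5: f = -0.75 < 0 → [-2, -1.5]
midpoint -1.75: f = 2.09375 > 0 → [-1.75, -1.5]
midpoint -1.625: f = 0.550781 > 0 → [-1.625, -1.5]
midpoint -1.5625: f = -0.1284 < 0 → [-1.625, -1.5625]

-1.5625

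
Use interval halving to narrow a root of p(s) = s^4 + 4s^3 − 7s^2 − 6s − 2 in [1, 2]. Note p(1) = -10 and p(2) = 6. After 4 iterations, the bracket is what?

p(1.5) = -8.1875 < 0, so the root lies in [1.5, 2]
p(1.75) = -3.121094 < 0, so the root lies in [1.75, 2]
p(1.875) = 0.867432 > 0, so the root lies in [1.75, 1.875]
p(1.8125) = -1.2615 < 0, so the root lies in [1.8125, 1.875]

[1.8125, 1.875]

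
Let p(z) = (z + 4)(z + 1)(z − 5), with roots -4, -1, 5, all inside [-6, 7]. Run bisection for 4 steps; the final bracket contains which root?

midpoint 0.5: p = -30.375 < 0 → [0.5, 7]
midpoint 3.75: p = -46.015625 < 0 → [3.75, 7]
midpoint 5.375: p = 22.412109 > 0 → [3.75, 5.375]
midpoint 4.5625: p = -20.8376 < 0 → [4.5625, 5.375]

5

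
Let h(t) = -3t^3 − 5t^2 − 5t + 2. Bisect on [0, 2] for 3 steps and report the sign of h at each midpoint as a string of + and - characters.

t = 1 gives h = -11, negative; keep [0, 1]
t = 0.5 gives h = -2.125, negative; keep [0, 0.5]
t = 0.25 gives h = 0.390625, positive; keep [0.25, 0.5]

--+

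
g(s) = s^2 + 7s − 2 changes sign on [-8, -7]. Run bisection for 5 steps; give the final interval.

s = -7.5 gives g = 1.75, positive; keep [-7.5, -7]
s = -7.25 gives g = -0.1875, negative; keep [-7.5, -7.25]
s = -7.375 gives g = 0.765625, positive; keep [-7.375, -7.25]
s = -7.3125 gives g = 0.2852, positive; keep [-7.3125, -7.25]
s = -7.28125 gives g = 0.0479, positive; keep [-7.28125, -7.25]

[-7.28125, -7.25]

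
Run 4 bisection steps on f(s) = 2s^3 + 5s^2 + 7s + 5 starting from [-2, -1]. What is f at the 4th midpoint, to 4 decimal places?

-0.0962

f(-1.5) = -1 < 0, so the root lies in [-1.5, -1]
f(-1.25) = 0.15625 > 0, so the root lies in [-1.5, -1.25]
f(-1.375) = -0.371094 < 0, so the root lies in [-1.375, -1.25]
f(-1.3125) = -0.0962 < 0, so the root lies in [-1.3125, -1.25]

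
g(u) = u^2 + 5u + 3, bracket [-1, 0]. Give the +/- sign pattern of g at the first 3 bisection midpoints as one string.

+-+

m = -0.5, g(m) = 0.75 (+); new bracket [-1, -0.5]
m = -0.75, g(m) = -0.1875 (−); new bracket [-0.75, -0.5]
m = -0.625, g(m) = 0.265625 (+); new bracket [-0.75, -0.625]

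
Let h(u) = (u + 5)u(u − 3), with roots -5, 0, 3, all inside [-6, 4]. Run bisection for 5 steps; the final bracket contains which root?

m = -1, h(m) = 16 (+); new bracket [-6, -1]
m = -3.5, h(m) = 34.125 (+); new bracket [-6, -3.5]
m = -4.75, h(m) = 9.203125 (+); new bracket [-6, -4.75]
m = -5.375, h(m) = -16.8809 (−); new bracket [-5.375, -4.75]
m = -5.0625, h(m) = -2.551 (−); new bracket [-5.0625, -4.75]

-5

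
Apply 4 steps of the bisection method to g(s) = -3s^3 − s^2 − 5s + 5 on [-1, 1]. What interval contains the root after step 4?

[0.625, 0.75]

midpoint 0: g = 5 > 0 → [0, 1]
midpoint 0.5: g = 1.875 > 0 → [0.5, 1]
midpoint 0.75: g = -0.578125 < 0 → [0.5, 0.75]
midpoint 0.625: g = 0.752 > 0 → [0.625, 0.75]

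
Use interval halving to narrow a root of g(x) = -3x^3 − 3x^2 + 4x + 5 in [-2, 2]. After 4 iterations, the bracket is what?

[1, 1.25]

x = 0 gives g = 5, positive; keep [0, 2]
x = 1 gives g = 3, positive; keep [1, 2]
x = 1.5 gives g = -5.875, negative; keep [1, 1.5]
x = 1.25 gives g = -0.5469, negative; keep [1, 1.25]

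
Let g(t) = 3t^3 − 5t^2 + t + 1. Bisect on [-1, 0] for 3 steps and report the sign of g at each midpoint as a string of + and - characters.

m = -0.5, g(m) = -1.125 (−); new bracket [-0.5, 0]
m = -0.25, g(m) = 0.390625 (+); new bracket [-0.5, -0.25]
m = -0.375, g(m) = -0.236328 (−); new bracket [-0.375, -0.25]

-+-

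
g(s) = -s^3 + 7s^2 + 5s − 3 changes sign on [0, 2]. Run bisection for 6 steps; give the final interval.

[0.375, 0.40625]

g(1) = 8 > 0, so the root lies in [0, 1]
g(0.5) = 1.125 > 0, so the root lies in [0, 0.5]
g(0.25) = -1.328125 < 0, so the root lies in [0.25, 0.5]
g(0.375) = -0.1934 < 0, so the root lies in [0.375, 0.5]
g(0.4375) = 0.4436 > 0, so the root lies in [0.375, 0.4375]
g(0.40625) = 0.1195 > 0, so the root lies in [0.375, 0.40625]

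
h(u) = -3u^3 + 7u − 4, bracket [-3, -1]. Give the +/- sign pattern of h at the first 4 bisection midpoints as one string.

+--+

m = -2, h(m) = 6 (+); new bracket [-2, -1]
m = -1.5, h(m) = -4.375 (−); new bracket [-2, -1.5]
m = -1.75, h(m) = -0.171875 (−); new bracket [-2, -1.75]
m = -1.875, h(m) = 2.6504 (+); new bracket [-1.875, -1.75]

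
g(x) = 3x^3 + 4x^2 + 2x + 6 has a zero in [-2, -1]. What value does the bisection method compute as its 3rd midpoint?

g(-1.5) = 1.875 > 0, so the root lies in [-2, -1.5]
g(-1.75) = -1.328125 < 0, so the root lies in [-1.75, -1.5]
g(-1.625) = 0.439453 > 0, so the root lies in [-1.75, -1.625]

-1.625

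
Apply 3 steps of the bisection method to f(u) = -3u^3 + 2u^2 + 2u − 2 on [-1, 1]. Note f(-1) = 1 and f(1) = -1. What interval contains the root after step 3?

[-1, -0.75]

u = 0 gives f = -2, negative; keep [-1, 0]
u = -0.5 gives f = -2.125, negative; keep [-1, -0.5]
u = -0.75 gives f = -1.109375, negative; keep [-1, -0.75]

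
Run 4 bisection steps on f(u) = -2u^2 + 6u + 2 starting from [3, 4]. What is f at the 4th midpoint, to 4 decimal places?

-0.0703

f(3.5) = -1.5 < 0, so the root lies in [3, 3.5]
f(3.25) = 0.375 > 0, so the root lies in [3.25, 3.5]
f(3.375) = -0.53125 < 0, so the root lies in [3.25, 3.375]
f(3.3125) = -0.0703 < 0, so the root lies in [3.25, 3.3125]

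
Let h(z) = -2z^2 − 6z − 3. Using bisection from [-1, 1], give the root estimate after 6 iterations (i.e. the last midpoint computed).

-0.65625

z = 0 gives h = -3, negative; keep [-1, 0]
z = -0.5 gives h = -0.5, negative; keep [-1, -0.5]
z = -0.75 gives h = 0.375, positive; keep [-0.75, -0.5]
z = -0.625 gives h = -0.0312, negative; keep [-0.75, -0.625]
z = -0.6875 gives h = 0.1797, positive; keep [-0.6875, -0.625]
z = -0.65625 gives h = 0.0762, positive; keep [-0.65625, -0.625]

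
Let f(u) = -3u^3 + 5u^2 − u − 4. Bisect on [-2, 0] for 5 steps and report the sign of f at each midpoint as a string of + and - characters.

+-+-+

u = -1 gives f = 5, positive; keep [-1, 0]
u = -0.5 gives f = -1.875, negative; keep [-1, -0.5]
u = -0.75 gives f = 0.828125, positive; keep [-0.75, -0.5]
u = -0.625 gives f = -0.6895, negative; keep [-0.75, -0.625]
u = -0.6875 gives f = 0.0256, positive; keep [-0.6875, -0.625]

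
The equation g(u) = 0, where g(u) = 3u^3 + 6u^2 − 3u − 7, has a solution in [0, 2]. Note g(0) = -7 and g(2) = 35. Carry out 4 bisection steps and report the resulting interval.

[1, 1.125]

g(1) = -1 < 0, so the root lies in [1, 2]
g(1.5) = 12.125 > 0, so the root lies in [1, 1.5]
g(1.25) = 4.484375 > 0, so the root lies in [1, 1.25]
g(1.125) = 1.4902 > 0, so the root lies in [1, 1.125]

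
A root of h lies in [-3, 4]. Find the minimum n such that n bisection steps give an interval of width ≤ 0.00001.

20

Width after n steps is 7/2^n. Need 2^n ≥ 7/0.00001 = 700000.
2^19 = 524288 < 700000 ≤ 2^20 = 1048576, so n = 20.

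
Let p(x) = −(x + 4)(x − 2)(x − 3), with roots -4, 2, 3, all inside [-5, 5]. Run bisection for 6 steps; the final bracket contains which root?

-4

x = 0 gives p = -24, negative; keep [-5, 0]
x = -2.5 gives p = -37.125, negative; keep [-5, -2.5]
x = -3.75 gives p = -9.703125, negative; keep [-5, -3.75]
x = -4.375 gives p = 17.6309, positive; keep [-4.375, -3.75]
x = -4.0625 gives p = 2.676, positive; keep [-4.0625, -3.75]
x = -3.90625 gives p = -3.8241, negative; keep [-4.0625, -3.90625]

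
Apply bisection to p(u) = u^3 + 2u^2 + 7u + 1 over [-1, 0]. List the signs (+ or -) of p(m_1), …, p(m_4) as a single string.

m = -0.5, p(m) = -2.125 (−); new bracket [-0.5, 0]
m = -0.25, p(m) = -0.640625 (−); new bracket [-0.25, 0]
m = -0.125, p(m) = 0.154297 (+); new bracket [-0.25, -0.125]
m = -0.1875, p(m) = -0.2488 (−); new bracket [-0.1875, -0.125]

--+-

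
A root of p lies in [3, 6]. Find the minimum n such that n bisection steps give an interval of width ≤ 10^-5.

Width after n steps is 3/2^n. Need 2^n ≥ 3/10^-5 = 300000.
2^18 = 262144 < 300000 ≤ 2^19 = 524288, so n = 19.

19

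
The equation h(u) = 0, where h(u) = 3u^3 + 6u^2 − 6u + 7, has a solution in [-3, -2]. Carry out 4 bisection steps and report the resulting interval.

u = -2.5 gives h = 12.625, positive; keep [-3, -2.5]
u = -2.75 gives h = 6.484375, positive; keep [-3, -2.75]
u = -2.875 gives h = 2.552734, positive; keep [-3, -2.875]
u = -2.9375 gives h = 0.3562, positive; keep [-3, -2.9375]

[-3, -2.9375]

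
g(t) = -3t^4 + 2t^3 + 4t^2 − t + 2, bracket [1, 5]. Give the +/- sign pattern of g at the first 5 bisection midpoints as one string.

--+--

m = 3, g(m) = -154 (−); new bracket [1, 3]
m = 2, g(m) = -16 (−); new bracket [1, 2]
m = 1.5, g(m) = 1.0625 (+); new bracket [1.5, 2]
m = 1.75, g(m) = -4.918 (−); new bracket [1.5, 1.75]
m = 1.625, g(m) = -1.3992 (−); new bracket [1.5, 1.625]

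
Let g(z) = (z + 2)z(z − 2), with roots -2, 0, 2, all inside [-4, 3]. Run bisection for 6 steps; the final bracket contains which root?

g(-0.5) = 1.875 > 0, so the root lies in [-4, -0.5]
g(-2.25) = -2.390625 < 0, so the root lies in [-2.25, -0.5]
g(-1.375) = 2.900391 > 0, so the root lies in [-2.25, -1.375]
g(-1.8125) = 1.2957 > 0, so the root lies in [-2.25, -1.8125]
g(-2.03125) = -0.2559 < 0, so the root lies in [-2.03125, -1.8125]
g(-1.921875) = 0.5889 > 0, so the root lies in [-2.03125, -1.921875]

-2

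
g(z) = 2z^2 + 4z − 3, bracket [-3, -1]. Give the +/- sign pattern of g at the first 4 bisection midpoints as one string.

g(-2) = -3 < 0, so the root lies in [-3, -2]
g(-2.5) = -0.5 < 0, so the root lies in [-3, -2.5]
g(-2.75) = 1.125 > 0, so the root lies in [-2.75, -2.5]
g(-2.625) = 0.2812 > 0, so the root lies in [-2.625, -2.5]

--++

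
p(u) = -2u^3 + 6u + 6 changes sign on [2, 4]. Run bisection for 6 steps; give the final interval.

[2.09375, 2.125]

m = 3, p(m) = -30 (−); new bracket [2, 3]
m = 2.5, p(m) = -10.25 (−); new bracket [2, 2.5]
m = 2.25, p(m) = -3.28125 (−); new bracket [2, 2.25]
m = 2.125, p(m) = -0.4414 (−); new bracket [2, 2.125]
m = 2.0625, p(m) = 0.8276 (+); new bracket [2.0625, 2.125]
m = 2.09375, p(m) = 0.2054 (+); new bracket [2.09375, 2.125]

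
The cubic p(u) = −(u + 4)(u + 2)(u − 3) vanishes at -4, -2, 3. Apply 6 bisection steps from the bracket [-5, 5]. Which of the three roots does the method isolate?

3

p(0) = 24 > 0, so the root lies in [0, 5]
p(2.5) = 14.625 > 0, so the root lies in [2.5, 5]
p(3.75) = -33.421875 < 0, so the root lies in [2.5, 3.75]
p(3.125) = -4.5645 < 0, so the root lies in [2.5, 3.125]
p(2.8125) = 6.1472 > 0, so the root lies in [2.8125, 3.125]
p(2.96875) = 1.0821 > 0, so the root lies in [2.96875, 3.125]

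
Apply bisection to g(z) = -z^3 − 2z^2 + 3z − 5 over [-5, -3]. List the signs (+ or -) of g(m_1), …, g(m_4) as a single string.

++-+

m = -4, g(m) = 15 (+); new bracket [-4, -3]
m = -3.5, g(m) = 2.875 (+); new bracket [-3.5, -3]
m = -3.25, g(m) = -1.546875 (−); new bracket [-3.5, -3.25]
m = -3.375, g(m) = 0.5371 (+); new bracket [-3.375, -3.25]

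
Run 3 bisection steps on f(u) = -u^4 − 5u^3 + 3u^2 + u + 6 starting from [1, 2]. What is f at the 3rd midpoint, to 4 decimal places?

m = 1.5, f(m) = -7.6875 (−); new bracket [1, 1.5]
m = 1.25, f(m) = -0.269531 (−); new bracket [1, 1.25]
m = 1.125, f(m) = 2.200928 (+); new bracket [1.125, 1.25]

2.2009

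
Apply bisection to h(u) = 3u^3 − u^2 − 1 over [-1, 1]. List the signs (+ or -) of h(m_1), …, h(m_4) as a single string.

midpoint 0: h = -1 < 0 → [0, 1]
midpoint 0.5: h = -0.875 < 0 → [0.5, 1]
midpoint 0.75: h = -0.296875 < 0 → [0.75, 1]
midpoint 0.875: h = 0.2441 > 0 → [0.75, 0.875]

---+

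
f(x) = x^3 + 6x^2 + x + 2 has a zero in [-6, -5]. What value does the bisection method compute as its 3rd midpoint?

x = -5.5 gives f = 11.625, positive; keep [-6, -5.5]
x = -5.75 gives f = 4.515625, positive; keep [-6, -5.75]
x = -5.875 gives f = 0.439453, positive; keep [-6, -5.875]

-5.875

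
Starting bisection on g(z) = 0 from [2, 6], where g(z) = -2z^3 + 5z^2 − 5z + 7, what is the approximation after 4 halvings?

g(4) = -61 < 0, so the root lies in [2, 4]
g(3) = -17 < 0, so the root lies in [2, 3]
g(2.5) = -5.5 < 0, so the root lies in [2, 2.5]
g(2.25) = -1.7188 < 0, so the root lies in [2, 2.25]

2.25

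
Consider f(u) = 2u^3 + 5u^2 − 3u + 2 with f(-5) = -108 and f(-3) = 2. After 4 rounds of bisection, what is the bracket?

[-3.125, -3]

m = -4, f(m) = -34 (−); new bracket [-4, -3]
m = -3.5, f(m) = -12 (−); new bracket [-3.5, -3]
m = -3.25, f(m) = -4.09375 (−); new bracket [-3.25, -3]
m = -3.125, f(m) = -0.832 (−); new bracket [-3.125, -3]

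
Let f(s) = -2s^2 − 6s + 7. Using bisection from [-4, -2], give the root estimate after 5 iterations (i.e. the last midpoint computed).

midpoint -3: f = 7 > 0 → [-4, -3]
midpoint -3.5: f = 3.5 > 0 → [-4, -3.5]
midpoint -3.75: f = 1.375 > 0 → [-4, -3.75]
midpoint -3.875: f = 0.2188 > 0 → [-4, -3.875]
midpoint -3.9375: f = -0.3828 < 0 → [-3.9375, -3.875]

-3.9375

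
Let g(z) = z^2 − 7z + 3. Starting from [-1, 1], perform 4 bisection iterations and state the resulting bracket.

midpoint 0: g = 3 > 0 → [0, 1]
midpoint 0.5: g = -0.25 < 0 → [0, 0.5]
midpoint 0.25: g = 1.3125 > 0 → [0.25, 0.5]
midpoint 0.375: g = 0.5156 > 0 → [0.375, 0.5]

[0.375, 0.5]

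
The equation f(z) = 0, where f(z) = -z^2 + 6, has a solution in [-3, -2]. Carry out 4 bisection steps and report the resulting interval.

m = -2.5, f(m) = -0.25 (−); new bracket [-2.5, -2]
m = -2.25, f(m) = 0.9375 (+); new bracket [-2.5, -2.25]
m = -2.375, f(m) = 0.359375 (+); new bracket [-2.5, -2.375]
m = -2.4375, f(m) = 0.0586 (+); new bracket [-2.5, -2.4375]

[-2.5, -2.4375]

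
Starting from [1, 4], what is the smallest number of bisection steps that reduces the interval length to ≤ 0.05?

6

Width after n steps is 3/2^n. Need 2^n ≥ 3/0.05 = 60.
2^5 = 32 < 60 ≤ 2^6 = 64, so n = 6.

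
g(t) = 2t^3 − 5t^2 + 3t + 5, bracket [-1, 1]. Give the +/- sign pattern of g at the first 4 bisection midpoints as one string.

++-+

g(0) = 5 > 0, so the root lies in [-1, 0]
g(-0.5) = 2 > 0, so the root lies in [-1, -0.5]
g(-0.75) = -0.90625 < 0, so the root lies in [-0.75, -0.5]
g(-0.625) = 0.6836 > 0, so the root lies in [-0.75, -0.625]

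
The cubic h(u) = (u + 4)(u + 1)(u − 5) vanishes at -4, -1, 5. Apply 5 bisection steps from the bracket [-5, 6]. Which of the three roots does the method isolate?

midpoint 0.5: h = -30.375 < 0 → [0.5, 6]
midpoint 3.25: h = -53.921875 < 0 → [3.25, 6]
midpoint 4.625: h = -18.193359 < 0 → [4.625, 6]
midpoint 5.3125: h = 18.3704 > 0 → [4.625, 5.3125]
midpoint 4.96875: h = -1.6729 < 0 → [4.96875, 5.3125]

5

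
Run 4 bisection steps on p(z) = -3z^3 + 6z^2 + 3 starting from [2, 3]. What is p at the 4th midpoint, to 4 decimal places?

p(2.5) = -6.375 < 0, so the root lies in [2, 2.5]
p(2.25) = -0.796875 < 0, so the root lies in [2, 2.25]
p(2.125) = 1.306641 > 0, so the root lies in [2.125, 2.25]
p(2.1875) = 0.3083 > 0, so the root lies in [2.1875, 2.25]

0.3083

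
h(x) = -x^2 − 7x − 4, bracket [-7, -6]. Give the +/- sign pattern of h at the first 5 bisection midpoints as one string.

-+-++

midpoint -6.5: h = -0.75 < 0 → [-6.5, -6]
midpoint -6.25: h = 0.6875 > 0 → [-6.5, -6.25]
midpoint -6.375: h = -0.015625 < 0 → [-6.375, -6.25]
midpoint -6.3125: h = 0.3398 > 0 → [-6.375, -6.3125]
midpoint -6.34375: h = 0.1631 > 0 → [-6.375, -6.34375]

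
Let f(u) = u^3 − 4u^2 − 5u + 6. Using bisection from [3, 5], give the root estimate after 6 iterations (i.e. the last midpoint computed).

m = 4, f(m) = -14 (−); new bracket [4, 5]
m = 4.5, f(m) = -6.375 (−); new bracket [4.5, 5]
m = 4.75, f(m) = -0.828125 (−); new bracket [4.75, 5]
m = 4.875, f(m) = 2.4199 (+); new bracket [4.75, 4.875]
m = 4.8125, f(m) = 0.7551 (+); new bracket [4.75, 4.8125]
m = 4.78125, f(m) = -0.0466 (−); new bracket [4.78125, 4.8125]

4.78125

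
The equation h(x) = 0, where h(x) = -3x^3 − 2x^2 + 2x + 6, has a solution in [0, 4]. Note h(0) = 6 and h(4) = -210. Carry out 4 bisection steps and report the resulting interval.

[1, 1.25]

x = 2 gives h = -22, negative; keep [0, 2]
x = 1 gives h = 3, positive; keep [1, 2]
x = 1.5 gives h = -5.625, negative; keep [1, 1.5]
x = 1.25 gives h = -0.4844, negative; keep [1, 1.25]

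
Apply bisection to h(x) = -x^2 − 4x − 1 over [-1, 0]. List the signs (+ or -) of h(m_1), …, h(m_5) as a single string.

midpoint -0.5: h = 0.75 > 0 → [-0.5, 0]
midpoint -0.25: h = -0.0625 < 0 → [-0.5, -0.25]
midpoint -0.375: h = 0.359375 > 0 → [-0.375, -0.25]
midpoint -0.3125: h = 0.1523 > 0 → [-0.3125, -0.25]
midpoint -0.28125: h = 0.0459 > 0 → [-0.28125, -0.25]

+-+++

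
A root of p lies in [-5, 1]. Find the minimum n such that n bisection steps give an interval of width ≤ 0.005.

11

Width after n steps is 6/2^n. Need 2^n ≥ 6/0.005 = 1200.
2^10 = 1024 < 1200 ≤ 2^11 = 2048, so n = 11.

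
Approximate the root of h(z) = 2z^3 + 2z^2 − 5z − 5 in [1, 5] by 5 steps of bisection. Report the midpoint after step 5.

h(3) = 52 > 0, so the root lies in [1, 3]
h(2) = 9 > 0, so the root lies in [1, 2]
h(1.5) = -1.25 < 0, so the root lies in [1.5, 2]
h(1.75) = 3.0938 > 0, so the root lies in [1.5, 1.75]
h(1.625) = 0.7383 > 0, so the root lies in [1.5, 1.625]

1.625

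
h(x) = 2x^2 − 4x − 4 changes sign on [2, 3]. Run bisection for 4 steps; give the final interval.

x = 2.5 gives h = -1.5, negative; keep [2.5, 3]
x = 2.75 gives h = 0.125, positive; keep [2.5, 2.75]
x = 2.625 gives h = -0.71875, negative; keep [2.625, 2.75]
x = 2.6875 gives h = -0.3047, negative; keep [2.6875, 2.75]

[2.6875, 2.75]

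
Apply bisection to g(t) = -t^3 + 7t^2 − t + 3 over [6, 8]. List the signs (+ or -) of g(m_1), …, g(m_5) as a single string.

-+++-

t = 7 gives g = -4, negative; keep [6, 7]
t = 6.5 gives g = 17.625, positive; keep [6.5, 7]
t = 6.75 gives g = 7.640625, positive; keep [6.75, 7]
t = 6.875 gives g = 2.0332, positive; keep [6.875, 7]
t = 6.9375 gives g = -0.9294, negative; keep [6.875, 6.9375]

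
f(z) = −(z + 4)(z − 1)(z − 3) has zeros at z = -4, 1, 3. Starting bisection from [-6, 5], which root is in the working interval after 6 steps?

midpoint -0.5: f = -18.375 < 0 → [-6, -0.5]
midpoint -3.25: f = -19.921875 < 0 → [-6, -3.25]
midpoint -4.625: f = 26.806641 > 0 → [-4.625, -3.25]
midpoint -3.9375: f = -2.1409 < 0 → [-4.625, -3.9375]
midpoint -4.28125: f = 10.8152 > 0 → [-4.28125, -3.9375]
midpoint -4.109375: f = 3.973 > 0 → [-4.109375, -3.9375]

-4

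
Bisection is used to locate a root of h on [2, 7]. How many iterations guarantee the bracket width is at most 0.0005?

Width after n steps is 5/2^n. Need 2^n ≥ 5/0.0005 = 10000.
2^13 = 8192 < 10000 ≤ 2^14 = 16384, so n = 14.

14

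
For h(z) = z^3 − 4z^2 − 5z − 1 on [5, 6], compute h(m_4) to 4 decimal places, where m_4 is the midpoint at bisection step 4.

0.9182

h(5.5) = 16.875 > 0, so the root lies in [5, 5.5]
h(5.25) = 7.203125 > 0, so the root lies in [5, 5.25]
h(5.125) = 2.923828 > 0, so the root lies in [5, 5.125]
h(5.0625) = 0.9182 > 0, so the root lies in [5, 5.0625]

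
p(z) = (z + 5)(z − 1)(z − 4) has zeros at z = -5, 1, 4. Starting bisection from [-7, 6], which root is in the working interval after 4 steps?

-5

m = -0.5, p(m) = 30.375 (+); new bracket [-7, -0.5]
m = -3.75, p(m) = 46.015625 (+); new bracket [-7, -3.75]
m = -5.375, p(m) = -22.412109 (−); new bracket [-5.375, -3.75]
m = -4.5625, p(m) = 20.8376 (+); new bracket [-5.375, -4.5625]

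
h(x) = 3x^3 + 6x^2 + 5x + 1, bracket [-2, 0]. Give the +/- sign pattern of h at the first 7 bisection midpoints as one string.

--+--+-

h(-1) = -1 < 0, so the root lies in [-1, 0]
h(-0.5) = -0.375 < 0, so the root lies in [-0.5, 0]
h(-0.25) = 0.078125 > 0, so the root lies in [-0.5, -0.25]
h(-0.375) = -0.1895 < 0, so the root lies in [-0.375, -0.25]
h(-0.3125) = -0.0681 < 0, so the root lies in [-0.3125, -0.25]
h(-0.28125) = 0.0016 > 0, so the root lies in [-0.3125, -0.28125]
h(-0.296875) = -0.0341 < 0, so the root lies in [-0.296875, -0.28125]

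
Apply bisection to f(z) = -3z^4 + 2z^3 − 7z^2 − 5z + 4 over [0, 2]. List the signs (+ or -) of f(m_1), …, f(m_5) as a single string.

--+++

z = 1 gives f = -9, negative; keep [0, 1]
z = 0.5 gives f = -0.1875, negative; keep [0, 0.5]
z = 0.25 gives f = 2.332031, positive; keep [0.25, 0.5]
z = 0.375 gives f = 1.1868, positive; keep [0.375, 0.5]
z = 0.4375 gives f = 0.5302, positive; keep [0.4375, 0.5]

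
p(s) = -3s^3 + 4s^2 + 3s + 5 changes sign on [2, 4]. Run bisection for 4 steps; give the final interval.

[2.125, 2.25]

s = 3 gives p = -31, negative; keep [2, 3]
s = 2.5 gives p = -9.375, negative; keep [2, 2.5]
s = 2.25 gives p = -2.171875, negative; keep [2, 2.25]
s = 2.125 gives p = 0.6504, positive; keep [2.125, 2.25]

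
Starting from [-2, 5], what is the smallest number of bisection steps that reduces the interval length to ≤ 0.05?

Width after n steps is 7/2^n. Need 2^n ≥ 7/0.05 = 140.
2^7 = 128 < 140 ≤ 2^8 = 256, so n = 8.

8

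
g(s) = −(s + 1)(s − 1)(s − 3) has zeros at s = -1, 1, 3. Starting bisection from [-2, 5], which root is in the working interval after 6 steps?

3

s = 1.5 gives g = 1.875, positive; keep [1.5, 5]
s = 3.25 gives g = -2.390625, negative; keep [1.5, 3.25]
s = 2.375 gives g = 2.900391, positive; keep [2.375, 3.25]
s = 2.8125 gives g = 1.2957, positive; keep [2.8125, 3.25]
s = 3.03125 gives g = -0.2559, negative; keep [2.8125, 3.03125]
s = 2.921875 gives g = 0.5889, positive; keep [2.921875, 3.03125]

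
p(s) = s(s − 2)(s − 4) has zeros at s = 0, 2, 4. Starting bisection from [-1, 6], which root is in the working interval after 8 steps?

s = 2.5 gives p = -1.875, negative; keep [2.5, 6]
s = 4.25 gives p = 2.390625, positive; keep [2.5, 4.25]
s = 3.375 gives p = -2.900391, negative; keep [3.375, 4.25]
s = 3.8125 gives p = -1.2957, negative; keep [3.8125, 4.25]
s = 4.03125 gives p = 0.2559, positive; keep [3.8125, 4.03125]
s = 3.921875 gives p = -0.5889, negative; keep [3.921875, 4.03125]
s = 3.9765625 gives p = -0.1842, negative; keep [3.9765625, 4.03125]
s = 4.00390625 gives p = 0.0313, positive; keep [3.9765625, 4.00390625]

4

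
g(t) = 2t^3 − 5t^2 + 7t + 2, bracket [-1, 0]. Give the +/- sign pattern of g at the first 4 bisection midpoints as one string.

g(-0.5) = -3 < 0, so the root lies in [-0.5, 0]
g(-0.25) = -0.09375 < 0, so the root lies in [-0.25, 0]
g(-0.125) = 1.042969 > 0, so the root lies in [-0.25, -0.125]
g(-0.1875) = 0.4985 > 0, so the root lies in [-0.25, -0.1875]

--++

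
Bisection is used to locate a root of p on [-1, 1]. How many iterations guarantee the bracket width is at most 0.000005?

Width after n steps is 2/2^n. Need 2^n ≥ 2/0.000005 = 400000.
2^18 = 262144 < 400000 ≤ 2^19 = 524288, so n = 19.

19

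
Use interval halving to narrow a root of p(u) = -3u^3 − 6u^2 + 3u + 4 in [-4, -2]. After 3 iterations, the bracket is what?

[-2.25, -2]

p(-3) = 22 > 0, so the root lies in [-3, -2]
p(-2.5) = 5.875 > 0, so the root lies in [-2.5, -2]
p(-2.25) = 1.046875 > 0, so the root lies in [-2.25, -2]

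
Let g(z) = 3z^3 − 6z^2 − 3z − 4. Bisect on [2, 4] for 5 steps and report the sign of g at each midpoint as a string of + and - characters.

midpoint 3: g = 14 > 0 → [2, 3]
midpoint 2.5: g = -2.125 < 0 → [2.5, 3]
midpoint 2.75: g = 4.765625 > 0 → [2.5, 2.75]
midpoint 2.625: g = 1.0449 > 0 → [2.5, 2.625]
midpoint 2.5625: g = -0.6067 < 0 → [2.5625, 2.625]

+-++-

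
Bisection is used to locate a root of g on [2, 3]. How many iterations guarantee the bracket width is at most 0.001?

10

Width after n steps is 1/2^n. Need 2^n ≥ 1/0.001 = 1000.
2^9 = 512 < 1000 ≤ 2^10 = 1024, so n = 10.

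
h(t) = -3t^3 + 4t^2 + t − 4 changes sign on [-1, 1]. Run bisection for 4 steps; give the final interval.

[-0.875, -0.75]

midpoint 0: h = -4 < 0 → [-1, 0]
midpoint -0.5: h = -3.125 < 0 → [-1, -0.5]
midpoint -0.75: h = -1.234375 < 0 → [-1, -0.75]
midpoint -0.875: h = 0.1973 > 0 → [-0.875, -0.75]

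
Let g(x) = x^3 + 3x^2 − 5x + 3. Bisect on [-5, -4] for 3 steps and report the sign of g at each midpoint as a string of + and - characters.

midpoint -4.5: g = -4.875 < 0 → [-4.5, -4]
midpoint -4.25: g = 1.671875 > 0 → [-4.5, -4.25]
midpoint -4.375: g = -1.443359 < 0 → [-4.375, -4.25]

-+-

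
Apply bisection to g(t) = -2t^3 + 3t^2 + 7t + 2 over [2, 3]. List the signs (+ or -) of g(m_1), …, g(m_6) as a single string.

g(2.5) = 7 > 0, so the root lies in [2.5, 3]
g(2.75) = 2.34375 > 0, so the root lies in [2.75, 3]
g(2.875) = -0.605469 < 0, so the root lies in [2.75, 2.875]
g(2.8125) = 0.9233 > 0, so the root lies in [2.8125, 2.875]
g(2.84375) = 0.1727 > 0, so the root lies in [2.84375, 2.875]
g(2.859375) = -0.2129 < 0, so the root lies in [2.84375, 2.859375]

++-++-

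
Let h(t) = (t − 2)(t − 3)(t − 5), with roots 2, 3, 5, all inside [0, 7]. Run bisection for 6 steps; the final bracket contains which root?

midpoint 3.5: h = -1.125 < 0 → [3.5, 7]
midpoint 5.25: h = 1.828125 > 0 → [3.5, 5.25]
midpoint 4.375: h = -2.041016 < 0 → [4.375, 5.25]
midpoint 4.8125: h = -0.9558 < 0 → [4.8125, 5.25]
midpoint 5.03125: h = 0.1924 > 0 → [4.8125, 5.03125]
midpoint 4.921875: h = -0.4387 < 0 → [4.921875, 5.03125]

5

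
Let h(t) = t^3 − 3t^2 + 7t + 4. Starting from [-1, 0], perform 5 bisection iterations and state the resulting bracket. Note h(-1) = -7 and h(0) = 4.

[-0.46875, -0.4375]

t = -0.5 gives h = -0.375, negative; keep [-0.5, 0]
t = -0.25 gives h = 2.046875, positive; keep [-0.5, -0.25]
t = -0.375 gives h = 0.900391, positive; keep [-0.5, -0.375]
t = -0.4375 gives h = 0.2795, positive; keep [-0.5, -0.4375]
t = -0.46875 gives h = -0.0434, negative; keep [-0.46875, -0.4375]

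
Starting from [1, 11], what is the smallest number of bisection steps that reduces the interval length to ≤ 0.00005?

Width after n steps is 10/2^n. Need 2^n ≥ 10/0.00005 = 200000.
2^17 = 131072 < 200000 ≤ 2^18 = 262144, so n = 18.

18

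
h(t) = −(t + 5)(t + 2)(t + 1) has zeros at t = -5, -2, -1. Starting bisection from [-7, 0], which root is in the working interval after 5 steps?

-5

t = -3.5 gives h = -5.625, negative; keep [-7, -3.5]
t = -5.25 gives h = 3.453125, positive; keep [-5.25, -3.5]
t = -4.375 gives h = -5.009766, negative; keep [-5.25, -4.375]
t = -4.8125 gives h = -2.0105, negative; keep [-5.25, -4.8125]
t = -5.03125 gives h = 0.3819, positive; keep [-5.03125, -4.8125]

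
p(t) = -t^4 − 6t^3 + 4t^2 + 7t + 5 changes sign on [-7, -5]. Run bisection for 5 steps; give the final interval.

[-6.5, -6.4375]

m = -6, p(m) = 107 (+); new bracket [-7, -6]
m = -6.5, p(m) = -8.8125 (−); new bracket [-6.5, -6]
m = -6.25, p(m) = 56.464844 (+); new bracket [-6.5, -6.25]
m = -6.375, p(m) = 25.781 (+); new bracket [-6.5, -6.375]
m = -6.4375, p(m) = 8.9873 (+); new bracket [-6.5, -6.4375]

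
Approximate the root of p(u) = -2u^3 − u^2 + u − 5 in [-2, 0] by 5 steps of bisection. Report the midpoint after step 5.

-1.6875

m = -1, p(m) = -5 (−); new bracket [-2, -1]
m = -1.5, p(m) = -2 (−); new bracket [-2, -1.5]
m = -1.75, p(m) = 0.90625 (+); new bracket [-1.75, -1.5]
m = -1.625, p(m) = -0.6836 (−); new bracket [-1.75, -1.625]
m = -1.6875, p(m) = 0.0757 (+); new bracket [-1.6875, -1.625]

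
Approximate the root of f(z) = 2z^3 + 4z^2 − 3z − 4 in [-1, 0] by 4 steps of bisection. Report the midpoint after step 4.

-0.8125

midpoint -0.5: f = -1.75 < 0 → [-1, -0.5]
midpoint -0.75: f = -0.34375 < 0 → [-1, -0.75]
midpoint -0.875: f = 0.347656 > 0 → [-0.875, -0.75]
midpoint -0.8125: f = 0.0054 > 0 → [-0.8125, -0.75]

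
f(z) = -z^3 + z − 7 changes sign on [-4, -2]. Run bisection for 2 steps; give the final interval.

[-2.5, -2]

z = -3 gives f = 17, positive; keep [-3, -2]
z = -2.5 gives f = 6.125, positive; keep [-2.5, -2]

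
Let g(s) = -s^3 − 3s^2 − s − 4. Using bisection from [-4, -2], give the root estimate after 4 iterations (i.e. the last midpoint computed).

-3.125

m = -3, g(m) = -1 (−); new bracket [-4, -3]
m = -3.5, g(m) = 5.625 (+); new bracket [-3.5, -3]
m = -3.25, g(m) = 1.890625 (+); new bracket [-3.25, -3]
m = -3.125, g(m) = 0.3457 (+); new bracket [-3.125, -3]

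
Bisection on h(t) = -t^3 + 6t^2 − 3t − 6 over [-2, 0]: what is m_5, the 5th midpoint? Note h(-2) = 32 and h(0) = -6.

m = -1, h(m) = 4 (+); new bracket [-1, 0]
m = -0.5, h(m) = -2.875 (−); new bracket [-1, -0.5]
m = -0.75, h(m) = 0.046875 (+); new bracket [-0.75, -0.5]
m = -0.625, h(m) = -1.5371 (−); new bracket [-0.75, -0.625]
m = -0.6875, h(m) = -0.7766 (−); new bracket [-0.75, -0.6875]

-0.6875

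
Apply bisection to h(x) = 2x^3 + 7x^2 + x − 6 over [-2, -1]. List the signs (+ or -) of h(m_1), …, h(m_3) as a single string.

x = -1.5 gives h = 1.5, positive; keep [-1.5, -1]
x = -1.25 gives h = -0.21875, negative; keep [-1.5, -1.25]
x = -1.375 gives h = 0.660156, positive; keep [-1.375, -1.25]

+-+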